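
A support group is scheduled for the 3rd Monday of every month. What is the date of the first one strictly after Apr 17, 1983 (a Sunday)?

Apr 18, 1983

Apr 1983 starts on a Friday; its first Monday is the 4th, so the 3rd Monday is the 18th — Apr 18, 1983.
Apr 18, 1983 is after Apr 17, 1983, so that is the next one.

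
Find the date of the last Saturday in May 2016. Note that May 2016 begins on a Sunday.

May 2016 begins on a Sunday, so the first Saturday is May 7 (6 days later).
May 2016 has 31 days. Adding weeks: 7, 14, 21, 28 — the last one ≤ 31 is the 28th.

28 May 2016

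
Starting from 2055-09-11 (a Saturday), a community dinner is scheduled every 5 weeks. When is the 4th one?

The 4th occurrence is 3 intervals after the first: 3 × 35 = 105 days after 2055-09-11.
September has 30 days — 19 days to the end of September leaves 86.
October has 31 days (55 left).
November has 30 days (25 left).
25 days into December → 2055-12-25.

2055-12-25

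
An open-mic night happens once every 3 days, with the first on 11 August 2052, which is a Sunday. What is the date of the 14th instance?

The 14th occurrence is 13 intervals after the first: 13 × 3 = 39 days after 11 August 2052.
August has 31 days — 20 days to the end of August leaves 19.
19 days into September → 19 September 2052.

19 September 2052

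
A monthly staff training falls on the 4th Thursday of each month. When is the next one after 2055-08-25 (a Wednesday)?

August 2055 starts on a Sunday; its first Thursday is the 5th, so the 4th Thursday is the 26th — 2055-08-26.
2055-08-26 is after 2055-08-25, so that is the next one.

2055-08-26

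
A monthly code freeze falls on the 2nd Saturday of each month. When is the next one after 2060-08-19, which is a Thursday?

2060-09-11

August 2060 starts on a Sunday; its first Saturday is the 7th, so the 2nd Saturday is the 14th — 2060-08-14.
That is not after 2060-08-19, so look at September 2060.
September 2060 starts on a Wednesday; its first Saturday is the 4th, so the 2nd Saturday is the 11th — 2060-09-11.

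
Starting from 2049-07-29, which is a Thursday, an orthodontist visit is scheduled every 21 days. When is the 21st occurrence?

2050-09-22

The 21st occurrence is 20 intervals after the first: 20 × 21 = 420 days after 2049-07-29.
July has 31 days — 2 days to the end of July leaves 418.
From end of July to end of 2049 is 153 days (265 left).
January has 31 days (234 left).
February has 28 days (206 left).
March has 31 days (175 left).
April has 30 days (145 left).
May has 31 days (114 left).
June has 30 days (84 left).
July has 31 days (53 left).
August has 31 days (22 left).
22 days into September → 2050-09-22.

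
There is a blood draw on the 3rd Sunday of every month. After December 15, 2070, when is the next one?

December 2070 starts on a Monday; its first Sunday is the 7th, so the 3rd Sunday is the 21st — December 21, 2070.
December 21, 2070 is after December 15, 2070, so that is the next one.

December 21, 2070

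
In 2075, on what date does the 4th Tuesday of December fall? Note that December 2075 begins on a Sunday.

24 December 2075

December 2075 begins on a Sunday, so the first Tuesday is December 3 (2 days later).
The 4th Tuesday is 3 weeks later: 3 + 21 = 24.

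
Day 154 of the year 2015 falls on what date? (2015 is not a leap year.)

January has 31 days (154 − 31 = 123 remain).
February has 28 days (123 − 28 = 95 remain).
March has 31 days (95 − 31 = 64 remain).
April has 30 days (64 − 30 = 34 remain).
May has 31 days (34 − 31 = 3 remain).
3 into June → June 3.

2015-06-03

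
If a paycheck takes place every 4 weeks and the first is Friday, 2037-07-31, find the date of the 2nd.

The 2nd occurrence is 1 interval after the first: 1 × 28 = 28 days after 2037-07-31.
July has 31 days — 0 days to the end of July leaves 28.
28 days into August → 2037-08-28.

2037-08-28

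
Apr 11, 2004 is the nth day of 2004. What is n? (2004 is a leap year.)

102

Days in months before Apr: 31 + 29 + 31 = 91.
Plus 11 days into Apr → day 102.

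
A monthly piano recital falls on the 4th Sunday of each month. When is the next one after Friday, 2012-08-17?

August 2012 starts on a Wednesday; its first Sunday is the 5th, so the 4th Sunday is the 26th — 2012-08-26.
2012-08-26 is after 2012-08-17, so that is the next one.

2012-08-26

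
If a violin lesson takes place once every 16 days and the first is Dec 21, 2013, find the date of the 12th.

The 12th occurrence is 11 intervals after the first: 11 × 16 = 176 days after Dec 21, 2013.
Dec has 31 days — 10 days to the end of Dec leaves 166.
Jan has 31 days (135 left).
Feb has 28 days (107 left).
Mar has 31 days (76 left).
Apr has 30 days (46 left).
May has 31 days (15 left).
15 days into Jun → Jun 15, 2014.

Jun 15, 2014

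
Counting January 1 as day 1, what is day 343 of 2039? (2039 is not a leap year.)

Jan has 31 days (343 − 31 = 312 remain).
Feb has 28 days (312 − 28 = 284 remain).
Mar has 31 days (284 − 31 = 253 remain).
Apr has 30 days (253 − 30 = 223 remain).
May has 31 days (223 − 31 = 192 remain).
Jun has 30 days (192 − 30 = 162 remain).
Jul has 31 days (162 − 31 = 131 remain).
Aug has 31 days (131 − 31 = 100 remain).
Sep has 30 days (100 − 30 = 70 remain).
Oct has 31 days (70 − 31 = 39 remain).
Nov has 30 days (39 − 30 = 9 remain).
9 into Dec → Dec 9.

Dec 9, 2039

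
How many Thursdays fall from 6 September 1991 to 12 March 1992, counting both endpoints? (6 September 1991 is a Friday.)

27

6 September 1991 is a Friday; the first Thursday on or after it is 12 September 1991 (6 days later).
From 12 September 1991 to 12 March 1992: 18 + 31 + 30 + 31 + 31 + 29 + 12 = 182 days (rest of September, October, November, December, January, February, March).
182 ÷ 7 = 26 full weeks with remainder 0, so 26 more Thursdays after the first → 27.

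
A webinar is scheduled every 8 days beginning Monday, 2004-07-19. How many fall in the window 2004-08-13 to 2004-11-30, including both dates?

Occurrences land 8·i days after 2004-07-19 for i = 0, 1, 2, …
2004-08-13 is 25 days after the start; 25 ÷ 8 = 3 remainder 1; since the remainder is 1, round up to i = 4. First occurrence in the window: #5 on 2004-08-20 (4×8 = 32 days in).
2004-11-30 is 134 days after the start; 134 ÷ 8 = 16 remainder 6. Last occurrence in the window: #17 on 2004-11-24.
Occurrences #5 through #17: 13 in total.

13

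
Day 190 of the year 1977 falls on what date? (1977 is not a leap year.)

January has 31 days (190 − 31 = 159 remain).
February has 28 days (159 − 28 = 131 remain).
March has 31 days (131 − 31 = 100 remain).
April has 30 days (100 − 30 = 70 remain).
May has 31 days (70 − 31 = 39 remain).
June has 30 days (39 − 30 = 9 remain).
9 into July → July 9.

9 July 1977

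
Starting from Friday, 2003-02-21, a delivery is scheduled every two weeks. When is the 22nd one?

2003-12-12

The 22nd occurrence is 21 intervals after the first: 21 × 14 = 294 days after 2003-02-21.
February has 28 days — 7 days to the end of February leaves 287.
March has 31 days (256 left).
April has 30 days (226 left).
May has 31 days (195 left).
June has 30 days (165 left).
July has 31 days (134 left).
August has 31 days (103 left).
September has 30 days (73 left).
October has 31 days (42 left).
November has 30 days (12 left).
12 days into December → 2003-12-12.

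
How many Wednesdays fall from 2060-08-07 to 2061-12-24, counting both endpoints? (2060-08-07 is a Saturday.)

2060-08-07 is a Saturday; the first Wednesday on or after it is 2060-08-11 (4 days later).
From 2060-08-11 to 2061-12-24: 142 + 358 = 500 days (rest of 2060, to 2061-12-24 in 2061).
500 ÷ 7 = 71 full weeks with remainder 3, so 71 more Wednesdays after the first → 72.

72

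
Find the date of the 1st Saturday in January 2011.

The first Saturday of January 2011 is January 1.

1 January 2011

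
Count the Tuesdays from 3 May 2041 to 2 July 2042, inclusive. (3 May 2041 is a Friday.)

61

3 May 2041 is a Friday; the first Tuesday on or after it is 7 May 2041 (4 days later).
From 7 May 2041 to 2 July 2042: 238 + 183 = 421 days (rest of 2041, to 2 July 2042 in 2042).
421 ÷ 7 = 60 full weeks with remainder 1, so 60 more Tuesdays after the first → 61.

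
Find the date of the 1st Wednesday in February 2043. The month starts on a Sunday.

February 2043 begins on a Sunday, so the first Wednesday is February 4 (3 days later).

February 4, 2043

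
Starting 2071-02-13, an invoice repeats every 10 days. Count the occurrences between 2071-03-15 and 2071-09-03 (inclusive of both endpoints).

18

Occurrences land 10·i days after 2071-02-13 for i = 0, 1, 2, …
2071-03-15 is 30 days after the start; 30 ÷ 10 = 3 remainder 0. First occurrence in the window: #4 on 2071-03-15 (3×10 = 30 days in).
2071-09-03 is 202 days after the start; 202 ÷ 10 = 20 remainder 2. Last occurrence in the window: #21 on 2071-09-01.
Occurrences #4 through #21: 18 in total.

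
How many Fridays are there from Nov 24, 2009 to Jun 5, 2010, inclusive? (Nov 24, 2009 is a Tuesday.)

Nov 24, 2009 is a Tuesday; the first Friday on or after it is Nov 27, 2009 (3 days later).
From Nov 27, 2009 to Jun 5, 2010: 3 + 31 + 31 + 28 + 31 + 30 + 31 + 5 = 190 days (rest of Nov, Dec, Jan, Feb, Mar, Apr, May, Jun).
190 ÷ 7 = 27 full weeks with remainder 1, so 27 more Fridays after the first → 28.

28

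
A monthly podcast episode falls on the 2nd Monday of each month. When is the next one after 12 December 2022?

9 January 2023

December 2022 starts on a Thursday; its first Monday is the 5th, so the 2nd Monday is the 12th — 12 December 2022.
That is not after 12 December 2022, so look at January 2023.
January 2023 starts on a Sunday; its first Monday is the 2nd, so the 2nd Monday is the 9th — 9 January 2023.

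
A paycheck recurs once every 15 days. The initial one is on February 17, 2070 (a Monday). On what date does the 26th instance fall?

The 26th occurrence is 25 intervals after the first: 25 × 15 = 375 days after February 17, 2070.
February has 28 days — 11 days to the end of February leaves 364.
March has 31 days (333 left).
April has 30 days (303 left).
May has 31 days (272 left).
June has 30 days (242 left).
July has 31 days (211 left).
August has 31 days (180 left).
September has 30 days (150 left).
October has 31 days (119 left).
November has 30 days (89 left).
December has 31 days (58 left).
January has 31 days (27 left).
27 days into February → February 27, 2071.

February 27, 2071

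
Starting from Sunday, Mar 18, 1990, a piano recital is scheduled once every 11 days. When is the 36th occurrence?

Apr 7, 1991

The 36th occurrence is 35 intervals after the first: 35 × 11 = 385 days after Mar 18, 1990.
Mar has 31 days — 13 days to the end of Mar leaves 372.
Apr has 30 days (342 left).
May has 31 days (311 left).
Jun has 30 days (281 left).
Jul has 31 days (250 left).
Aug has 31 days (219 left).
Sep has 30 days (189 left).
Oct has 31 days (158 left).
Nov has 30 days (128 left).
Dec has 31 days (97 left).
Jan has 31 days (66 left).
Feb has 28 days (38 left).
Mar has 31 days (7 left).
7 days into Apr → Apr 7, 1991.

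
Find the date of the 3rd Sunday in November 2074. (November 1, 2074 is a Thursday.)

18 November 2074

November 2074 begins on a Thursday, so the first Sunday is November 4 (3 days later).
The 3rd Sunday is 2 weeks later: 4 + 14 = 18.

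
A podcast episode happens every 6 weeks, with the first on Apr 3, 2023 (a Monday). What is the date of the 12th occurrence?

The 12th occurrence is 11 intervals after the first: 11 × 42 = 462 days after Apr 3, 2023.
Apr has 30 days — 27 days to the end of Apr leaves 435.
From end of Apr to end of 2023 is 245 days (190 left).
Jan has 31 days (159 left).
Feb has 29 days (130 left).
Mar has 31 days (99 left).
Apr has 30 days (69 left).
May has 31 days (38 left).
Jun has 30 days (8 left).
8 days into Jul → Jul 8, 2024.

Jul 8, 2024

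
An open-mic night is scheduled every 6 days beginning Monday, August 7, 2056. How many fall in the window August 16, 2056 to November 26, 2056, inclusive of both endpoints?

Occurrences land 6·i days after August 7, 2056 for i = 0, 1, 2, …
August 16, 2056 is 9 days after the start; 9 ÷ 6 = 1 remainder 3; since the remainder is 3, round up to i = 2. First occurrence in the window: #3 on August 19, 2056 (2×6 = 12 days in).
November 26, 2056 is 111 days after the start; 111 ÷ 6 = 18 remainder 3. Last occurrence in the window: #19 on November 23, 2056.
Occurrences #3 through #19: 17 in total.

17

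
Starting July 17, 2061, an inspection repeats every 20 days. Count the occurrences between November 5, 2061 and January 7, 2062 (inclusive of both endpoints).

Occurrences land 20·i days after July 17, 2061 for i = 0, 1, 2, …
November 5, 2061 is 111 days after the start; 111 ÷ 20 = 5 remainder 11; since the remainder is 11, round up to i = 6. First occurrence in the window: #7 on November 14, 2061 (6×20 = 120 days in).
January 7, 2062 is 174 days after the start; 174 ÷ 20 = 8 remainder 14. Last occurrence in the window: #9 on December 24, 2061.
Occurrences #7 through #9: 3 in total.

3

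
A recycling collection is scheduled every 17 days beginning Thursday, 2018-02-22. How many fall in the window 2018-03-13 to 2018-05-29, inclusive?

Occurrences land 17·i days after 2018-02-22 for i = 0, 1, 2, …
2018-03-13 is 19 days after the start; 19 ÷ 17 = 1 remainder 2; since the remainder is 2, round up to i = 2. First occurrence in the window: #3 on 2018-03-28 (2×17 = 34 days in).
2018-05-29 is 96 days after the start; 96 ÷ 17 = 5 remainder 11. Last occurrence in the window: #6 on 2018-05-18.
Occurrences #3 through #6: 4 in total.

4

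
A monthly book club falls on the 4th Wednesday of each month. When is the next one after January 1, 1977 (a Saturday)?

January 26, 1977

January 1977 starts on a Saturday; its first Wednesday is the 5th, so the 4th Wednesday is the 26th — January 26, 1977.
January 26, 1977 is after January 1, 1977, so that is the next one.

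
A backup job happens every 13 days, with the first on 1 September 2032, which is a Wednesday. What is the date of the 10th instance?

27 December 2032

The 10th occurrence is 9 intervals after the first: 9 × 13 = 117 days after 1 September 2032.
September has 30 days — 29 days to the end of September leaves 88.
October has 31 days (57 left).
November has 30 days (27 left).
27 days into December → 27 December 2032.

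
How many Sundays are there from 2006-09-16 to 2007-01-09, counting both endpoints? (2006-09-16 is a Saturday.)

2006-09-16 is a Saturday; the first Sunday on or after it is 2006-09-17 (1 day later).
From 2006-09-17 to 2007-01-09: 13 + 31 + 30 + 31 + 9 = 114 days (rest of September, October, November, December, January).
114 ÷ 7 = 16 full weeks with remainder 2, so 16 more Sundays after the first → 17.

17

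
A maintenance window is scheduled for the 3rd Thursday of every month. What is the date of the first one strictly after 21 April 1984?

April 1984 starts on a Sunday; its first Thursday is the 5th, so the 3rd Thursday is the 19th — 19 April 1984.
That is not after 21 April 1984, so look at May 1984.
May 1984 starts on a Tuesday; its first Thursday is the 3rd, so the 3rd Thursday is the 17th — 17 May 1984.

17 May 1984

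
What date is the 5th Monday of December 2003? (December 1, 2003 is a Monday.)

December 2003 begins on a Monday, so the first Monday is December 1.
The 5th Monday is 4 weeks later: 1 + 28 = 29.

2003-12-29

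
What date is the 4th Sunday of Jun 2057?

Jun 2057 begins on a Friday, so the first Sunday is Jun 3 (2 days later).
The 4th Sunday is 3 weeks later: 3 + 21 = 24.

Jun 24, 2057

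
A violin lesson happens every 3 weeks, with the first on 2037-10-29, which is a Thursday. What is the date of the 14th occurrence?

The 14th occurrence is 13 intervals after the first: 13 × 21 = 273 days after 2037-10-29.
October has 31 days — 2 days to the end of October leaves 271.
November has 30 days (241 left).
December has 31 days (210 left).
January has 31 days (179 left).
February has 28 days (151 left).
March has 31 days (120 left).
April has 30 days (90 left).
May has 31 days (59 left).
June has 30 days (29 left).
29 days into July → 2038-07-29.

2038-07-29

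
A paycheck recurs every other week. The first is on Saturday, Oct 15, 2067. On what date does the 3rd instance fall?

The 3rd occurrence is 2 intervals after the first: 2 × 14 = 28 days after Oct 15, 2067.
Oct has 31 days — 16 days to the end of Oct leaves 12.
12 days into Nov → Nov 12, 2067.

Nov 12, 2067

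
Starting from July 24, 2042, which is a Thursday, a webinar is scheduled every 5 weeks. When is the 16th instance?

The 16th occurrence is 15 intervals after the first: 15 × 35 = 525 days after July 24, 2042.
July has 31 days — 7 days to the end of July leaves 518.
From end of July to end of 2042 is 153 days (365 left).
January has 31 days (334 left).
February has 28 days (306 left).
March has 31 days (275 left).
April has 30 days (245 left).
May has 31 days (214 left).
June has 30 days (184 left).
July has 31 days (153 left).
August has 31 days (122 left).
September has 30 days (92 left).
October has 31 days (61 left).
November has 30 days (31 left).
31 days into December → December 31, 2043.

December 31, 2043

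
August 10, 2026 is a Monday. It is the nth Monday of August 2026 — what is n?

2nd

Day 10 falls in week ⌈10/7⌉ of the month.
Days 1–7 hold the 1st Monday, 8–14 the 2nd, 15–21 the 3rd, 22–28 the 4th, 29–31 the 5th.
10 is in the range for the 2nd.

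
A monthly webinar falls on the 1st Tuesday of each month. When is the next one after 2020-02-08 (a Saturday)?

February 2020 starts on a Saturday, so its 1st Tuesday is 2020-02-04 (3 days in).
That is not after 2020-02-08, so look at March 2020.
March 2020 starts on a Sunday, so its 1st Tuesday is 2020-03-03 (2 days in).

2020-03-03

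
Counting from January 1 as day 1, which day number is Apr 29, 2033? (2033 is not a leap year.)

119

Days in months before Apr: 31 + 28 + 31 = 90.
Plus 29 days into Apr → day 119.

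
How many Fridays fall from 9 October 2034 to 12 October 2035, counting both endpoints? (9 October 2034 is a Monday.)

53

9 October 2034 is a Monday; the first Friday on or after it is 13 October 2034 (4 days later).
From 13 October 2034 to 12 October 2035: 79 + 285 = 364 days (rest of 2034, to 12 October 2035 in 2035).
364 ÷ 7 = 52 full weeks with remainder 0, so 52 more Fridays after the first → 53.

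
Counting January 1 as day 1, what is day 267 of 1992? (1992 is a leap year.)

Jan has 31 days (267 − 31 = 236 remain).
Feb has 29 days (236 − 29 = 207 remain).
Mar has 31 days (207 − 31 = 176 remain).
Apr has 30 days (176 − 30 = 146 remain).
May has 31 days (146 − 31 = 115 remain).
Jun has 30 days (115 − 30 = 85 remain).
Jul has 31 days (85 − 31 = 54 remain).
Aug has 31 days (54 − 31 = 23 remain).
23 into Sep → Sep 23.

Sep 23, 1992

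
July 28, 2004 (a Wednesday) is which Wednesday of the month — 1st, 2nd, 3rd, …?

Day 28 falls in week ⌈28/7⌉ of the month.
Days 1–7 hold the 1st Wednesday, 8–14 the 2nd, 15–21 the 3rd, 22–28 the 4th, 29–31 the 5th.
28 is in the range for the 4th.

4th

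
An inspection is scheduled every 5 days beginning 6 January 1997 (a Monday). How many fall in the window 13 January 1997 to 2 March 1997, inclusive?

10

Occurrences land 5·i days after 6 January 1997 for i = 0, 1, 2, …
13 January 1997 is 7 days after the start; 7 ÷ 5 = 1 remainder 2; since the remainder is 2, round up to i = 2. First occurrence in the window: #3 on 16 January 1997 (2×5 = 10 days in).
2 March 1997 is 55 days after the start; 55 ÷ 5 = 11 remainder 0. Last occurrence in the window: #12 on 2 March 1997.
Occurrences #3 through #12: 10 in total.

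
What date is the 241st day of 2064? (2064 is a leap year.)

January has 31 days (241 − 31 = 210 remain).
February has 29 days (210 − 29 = 181 remain).
March has 31 days (181 − 31 = 150 remain).
April has 30 days (150 − 30 = 120 remain).
May has 31 days (120 − 31 = 89 remain).
June has 30 days (89 − 30 = 59 remain).
July has 31 days (59 − 31 = 28 remain).
28 into August → August 28.

2064-08-28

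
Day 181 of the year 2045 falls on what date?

June 30, 2045

January has 31 days (181 − 31 = 150 remain).
February has 28 days (150 − 28 = 122 remain).
March has 31 days (122 − 31 = 91 remain).
April has 30 days (91 − 30 = 61 remain).
May has 31 days (61 − 31 = 30 remain).
30 into June → June 30.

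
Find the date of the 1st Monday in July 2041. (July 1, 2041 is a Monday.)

July 2041 begins on a Monday, so the first Monday is July 1.

1 July 2041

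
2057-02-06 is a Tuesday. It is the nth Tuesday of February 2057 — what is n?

1st

Day 6 falls in week ⌈6/7⌉ of the month.
Days 1–7 hold the 1st Tuesday, 8–14 the 2nd, 15–21 the 3rd, 22–28 the 4th, 29–31 the 5th.
6 is in the range for the 1st.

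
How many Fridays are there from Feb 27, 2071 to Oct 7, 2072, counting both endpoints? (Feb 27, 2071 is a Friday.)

85

Feb 27, 2071 is a Friday; the first Friday on or after it is Feb 27, 2071.
From Feb 27, 2071 to Oct 7, 2072: 307 + 281 = 588 days (rest of 2071, to Oct 7, 2072 in 2072).
588 ÷ 7 = 84 full weeks with remainder 0, so 84 more Fridays after the first → 85.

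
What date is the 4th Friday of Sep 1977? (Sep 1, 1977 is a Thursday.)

Sep 23, 1977

Sep 1977 begins on a Thursday, so the first Friday is Sep 2 (1 day later).
The 4th Friday is 3 weeks later: 2 + 21 = 23.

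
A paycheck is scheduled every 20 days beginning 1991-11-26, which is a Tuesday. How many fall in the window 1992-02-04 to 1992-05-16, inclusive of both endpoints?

Occurrences land 20·i days after 1991-11-26 for i = 0, 1, 2, …
1992-02-04 is 70 days after the start; 70 ÷ 20 = 3 remainder 10; since the remainder is 10, round up to i = 4. First occurrence in the window: #5 on 1992-02-14 (4×20 = 80 days in).
1992-05-16 is 172 days after the start; 172 ÷ 20 = 8 remainder 12. Last occurrence in the window: #9 on 1992-05-04.
Occurrences #5 through #9: 5 in total.

5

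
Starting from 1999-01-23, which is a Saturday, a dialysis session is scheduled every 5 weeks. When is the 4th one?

1999-05-08

The 4th occurrence is 3 intervals after the first: 3 × 35 = 105 days after 1999-01-23.
January has 31 days — 8 days to the end of January leaves 97.
February has 28 days (69 left).
March has 31 days (38 left).
April has 30 days (8 left).
8 days into May → 1999-05-08.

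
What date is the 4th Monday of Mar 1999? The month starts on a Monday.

Mar 1999 begins on a Monday, so the first Monday is Mar 1.
The 4th Monday is 3 weeks later: 1 + 21 = 22.

Mar 22, 1999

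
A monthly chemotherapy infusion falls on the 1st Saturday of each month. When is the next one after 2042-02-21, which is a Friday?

2042-03-01

February 2042 starts on a Saturday, so its 1st Saturday is 2042-02-01.
That is not after 2042-02-21, so look at March 2042.
March 2042 starts on a Saturday, so its 1st Saturday is 2042-03-01.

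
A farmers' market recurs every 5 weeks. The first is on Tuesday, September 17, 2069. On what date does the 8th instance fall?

The 8th occurrence is 7 intervals after the first: 7 × 35 = 245 days after September 17, 2069.
September has 30 days — 13 days to the end of September leaves 232.
October has 31 days (201 left).
November has 30 days (171 left).
December has 31 days (140 left).
January has 31 days (109 left).
February has 28 days (81 left).
March has 31 days (50 left).
April has 30 days (20 left).
20 days into May → May 20, 2070.

May 20, 2070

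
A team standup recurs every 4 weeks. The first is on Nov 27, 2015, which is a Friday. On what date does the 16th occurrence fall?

The 16th occurrence is 15 intervals after the first: 15 × 28 = 420 days after Nov 27, 2015.
Nov has 30 days — 3 days to the end of Nov leaves 417.
From end of Nov to end of 2015 is 31 days (386 left).
2016 has 366 days (20 left).
20 days into Jan → Jan 20, 2017.

Jan 20, 2017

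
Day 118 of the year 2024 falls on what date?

January has 31 days (118 − 31 = 87 remain).
February has 29 days (87 − 29 = 58 remain).
March has 31 days (58 − 31 = 27 remain).
27 into April → April 27.

2024-04-27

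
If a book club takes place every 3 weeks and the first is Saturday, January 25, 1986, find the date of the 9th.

July 12, 1986

The 9th occurrence is 8 intervals after the first: 8 × 21 = 168 days after January 25, 1986.
January has 31 days — 6 days to the end of January leaves 162.
February has 28 days (134 left).
March has 31 days (103 left).
April has 30 days (73 left).
May has 31 days (42 left).
June has 30 days (12 left).
12 days into July → July 12, 1986.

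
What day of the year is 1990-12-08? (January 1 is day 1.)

342

Days in months before December: 31 + 28 + 31 + 30 + 31 + 30 + 31 + 31 + 30 + 31 + 30 = 334.
Plus 8 days into December → day 342.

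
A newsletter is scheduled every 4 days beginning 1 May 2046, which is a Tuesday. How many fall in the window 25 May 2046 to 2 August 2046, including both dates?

18

Occurrences land 4·i days after 1 May 2046 for i = 0, 1, 2, …
25 May 2046 is 24 days after the start; 24 ÷ 4 = 6 remainder 0. First occurrence in the window: #7 on 25 May 2046 (6×4 = 24 days in).
2 August 2046 is 93 days after the start; 93 ÷ 4 = 23 remainder 1. Last occurrence in the window: #24 on 1 August 2046.
Occurrences #7 through #24: 18 in total.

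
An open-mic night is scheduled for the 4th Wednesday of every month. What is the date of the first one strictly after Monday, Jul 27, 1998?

Jul 1998 starts on a Wednesday; its first Wednesday is the 1st, so the 4th Wednesday is the 22nd — Jul 22, 1998.
That is not after Jul 27, 1998, so look at Aug 1998.
Aug 1998 starts on a Saturday; its first Wednesday is the 5th, so the 4th Wednesday is the 26th — Aug 26, 1998.

Aug 26, 1998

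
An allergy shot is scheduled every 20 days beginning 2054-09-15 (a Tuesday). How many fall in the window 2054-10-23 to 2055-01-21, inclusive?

5

Occurrences land 20·i days after 2054-09-15 for i = 0, 1, 2, …
2054-10-23 is 38 days after the start; 38 ÷ 20 = 1 remainder 18; since the remainder is 18, round up to i = 2. First occurrence in the window: #3 on 2054-10-25 (2×20 = 40 days in).
2055-01-21 is 128 days after the start; 128 ÷ 20 = 6 remainder 8. Last occurrence in the window: #7 on 2055-01-13.
Occurrences #3 through #7: 5 in total.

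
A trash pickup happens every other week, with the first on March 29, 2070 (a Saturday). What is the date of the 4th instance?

The 4th occurrence is 3 intervals after the first: 3 × 14 = 42 days after March 29, 2070.
March has 31 days — 2 days to the end of March leaves 40.
April has 30 days (10 left).
10 days into May → May 10, 2070.

May 10, 2070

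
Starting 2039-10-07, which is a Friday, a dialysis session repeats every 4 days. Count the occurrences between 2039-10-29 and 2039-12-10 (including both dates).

11

Occurrences land 4·i days after 2039-10-07 for i = 0, 1, 2, …
2039-10-29 is 22 days after the start; 22 ÷ 4 = 5 remainder 2; since the remainder is 2, round up to i = 6. First occurrence in the window: #7 on 2039-10-31 (6×4 = 24 days in).
2039-12-10 is 64 days after the start; 64 ÷ 4 = 16 remainder 0. Last occurrence in the window: #17 on 2039-12-10.
Occurrences #7 through #17: 11 in total.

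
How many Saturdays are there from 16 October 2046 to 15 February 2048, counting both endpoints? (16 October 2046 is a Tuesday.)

70

16 October 2046 is a Tuesday; the first Saturday on or after it is 20 October 2046 (4 days later).
From 20 October 2046 to 15 February 2048: 72 + 365 + 46 = 483 days (rest of 2046, 2047, to 15 February 2048 in 2048).
483 ÷ 7 = 69 full weeks with remainder 0, so 69 more Saturdays after the first → 70.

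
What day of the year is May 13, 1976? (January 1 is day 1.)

134

Days in months before May: 31 + 29 + 31 + 30 = 121.
Plus 13 days into May → day 134.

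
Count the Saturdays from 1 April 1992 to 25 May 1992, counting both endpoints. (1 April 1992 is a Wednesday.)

1 April 1992 is a Wednesday; the first Saturday on or after it is 4 April 1992 (3 days later).
From 4 April 1992 to 25 May 1992: 26 + 25 = 51 days (rest of April, May).
51 ÷ 7 = 7 full weeks with remainder 2, so 7 more Saturdays after the first → 8.

8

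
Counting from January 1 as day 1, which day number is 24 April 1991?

114

Days in months before April: 31 + 28 + 31 = 90.
Plus 24 days into April → day 114.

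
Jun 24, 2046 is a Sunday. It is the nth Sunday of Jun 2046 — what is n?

Day 24 falls in week ⌈24/7⌉ of the month.
Days 1–7 hold the 1st Sunday, 8–14 the 2nd, 15–21 the 3rd, 22–28 the 4th, 29–31 the 5th.
24 is in the range for the 4th.

4th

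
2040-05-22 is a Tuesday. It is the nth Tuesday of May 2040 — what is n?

4th

Day 22 falls in week ⌈22/7⌉ of the month.
Days 1–7 hold the 1st Tuesday, 8–14 the 2nd, 15–21 the 3rd, 22–28 the 4th, 29–31 the 5th.
22 is in the range for the 4th.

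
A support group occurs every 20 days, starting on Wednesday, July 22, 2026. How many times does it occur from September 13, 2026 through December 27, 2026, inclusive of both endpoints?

5

Occurrences land 20·i days after July 22, 2026 for i = 0, 1, 2, …
September 13, 2026 is 53 days after the start; 53 ÷ 20 = 2 remainder 13; since the remainder is 13, round up to i = 3. First occurrence in the window: #4 on September 20, 2026 (3×20 = 60 days in).
December 27, 2026 is 158 days after the start; 158 ÷ 20 = 7 remainder 18. Last occurrence in the window: #8 on December 9, 2026.
Occurrences #4 through #8: 5 in total.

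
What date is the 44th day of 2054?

January has 31 days (44 − 31 = 13 remain).
13 into February → February 13.

13 February 2054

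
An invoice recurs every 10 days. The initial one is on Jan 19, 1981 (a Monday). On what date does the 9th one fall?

The 9th occurrence is 8 intervals after the first: 8 × 10 = 80 days after Jan 19, 1981.
Jan has 31 days — 12 days to the end of Jan leaves 68.
Feb has 28 days (40 left).
Mar has 31 days (9 left).
9 days into Apr → Apr 9, 1981.

Apr 9, 1981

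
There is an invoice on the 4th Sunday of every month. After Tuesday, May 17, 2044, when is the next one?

May 2044 starts on a Sunday; its first Sunday is the 1st, so the 4th Sunday is the 22nd — May 22, 2044.
May 22, 2044 is after May 17, 2044, so that is the next one.

May 22, 2044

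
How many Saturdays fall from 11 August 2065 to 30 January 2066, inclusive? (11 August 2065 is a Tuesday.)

11 August 2065 is a Tuesday; the first Saturday on or after it is 15 August 2065 (4 days later).
From 15 August 2065 to 30 January 2066: 16 + 30 + 31 + 30 + 31 + 30 = 168 days (rest of August, September, October, November, December, January).
168 ÷ 7 = 24 full weeks with remainder 0, so 24 more Saturdays after the first → 25.

25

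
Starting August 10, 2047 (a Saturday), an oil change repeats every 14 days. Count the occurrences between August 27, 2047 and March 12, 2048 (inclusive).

Occurrences land 14·i days after August 10, 2047 for i = 0, 1, 2, …
August 27, 2047 is 17 days after the start; 17 ÷ 14 = 1 remainder 3; since the remainder is 3, round up to i = 2. First occurrence in the window: #3 on September 7, 2047 (2×14 = 28 days in).
March 12, 2048 is 215 days after the start; 215 ÷ 14 = 15 remainder 5. Last occurrence in the window: #16 on March 7, 2048.
Occurrences #3 through #16: 14 in total.

14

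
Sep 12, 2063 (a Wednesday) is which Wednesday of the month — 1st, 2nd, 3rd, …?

Day 12 falls in week ⌈12/7⌉ of the month.
Days 1–7 hold the 1st Wednesday, 8–14 the 2nd, 15–21 the 3rd, 22–28 the 4th, 29–31 the 5th.
12 is in the range for the 2nd.

2nd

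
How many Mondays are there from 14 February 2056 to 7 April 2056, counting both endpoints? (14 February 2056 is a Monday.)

14 February 2056 is a Monday; the first Monday on or after it is 14 February 2056.
From 14 February 2056 to 7 April 2056: 15 + 31 + 7 = 53 days (rest of February, March, April).
53 ÷ 7 = 7 full weeks with remainder 4, so 7 more Mondays after the first → 8.

8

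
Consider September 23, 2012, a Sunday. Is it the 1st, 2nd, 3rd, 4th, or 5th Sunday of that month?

4th

Day 23 falls in week ⌈23/7⌉ of the month.
Days 1–7 hold the 1st Sunday, 8–14 the 2nd, 15–21 the 3rd, 22–28 the 4th, 29–31 the 5th.
23 is in the range for the 4th.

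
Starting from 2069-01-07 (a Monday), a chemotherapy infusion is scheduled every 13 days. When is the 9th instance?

The 9th occurrence is 8 intervals after the first: 8 × 13 = 104 days after 2069-01-07.
January has 31 days — 24 days to the end of January leaves 80.
February has 28 days (52 left).
March has 31 days (21 left).
21 days into April → 2069-04-21.

2069-04-21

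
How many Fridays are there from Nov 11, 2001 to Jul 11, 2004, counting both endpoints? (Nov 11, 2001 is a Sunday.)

Nov 11, 2001 is a Sunday; the first Friday on or after it is Nov 16, 2001 (5 days later).
From Nov 16, 2001 to Jul 11, 2004: 45 + 365 + 365 + 193 = 968 days (rest of 2001, 2002, 2003, to Jul 11, 2004 in 2004).
968 ÷ 7 = 138 full weeks with remainder 2, so 138 more Fridays after the first → 139.

139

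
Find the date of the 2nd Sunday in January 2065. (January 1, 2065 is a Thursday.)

January 2065 begins on a Thursday, so the first Sunday is January 4 (3 days later).
The 2nd Sunday is 1 weeks later: 4 + 7 = 11.

11 January 2065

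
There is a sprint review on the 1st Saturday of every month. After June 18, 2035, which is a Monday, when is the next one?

July 7, 2035

June 2035 starts on a Friday, so its 1st Saturday is June 2, 2035 (1 day in).
That is not after June 18, 2035, so look at July 2035.
July 2035 starts on a Sunday, so its 1st Saturday is July 7, 2035 (6 days in).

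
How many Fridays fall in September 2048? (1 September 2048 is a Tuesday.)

1 September 2048 is a Tuesday; the first Friday on or after it is 4 September 2048 (3 days later).
From 4 September 2048 to 30 September 2048 is 30 − 4 = 26 days.
26 ÷ 7 = 3 full weeks with remainder 5, so 3 more Fridays after the first → 4.

4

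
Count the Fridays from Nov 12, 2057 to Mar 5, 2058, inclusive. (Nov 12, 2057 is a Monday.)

Nov 12, 2057 is a Monday; the first Friday on or after it is Nov 16, 2057 (4 days later).
From Nov 16, 2057 to Mar 5, 2058: 14 + 31 + 31 + 28 + 5 = 109 days (rest of Nov, Dec, Jan, Feb, Mar).
109 ÷ 7 = 15 full weeks with remainder 4, so 15 more Fridays after the first → 16.

16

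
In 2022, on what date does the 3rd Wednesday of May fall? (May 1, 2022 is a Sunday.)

May 18, 2022

May 2022 begins on a Sunday, so the first Wednesday is May 4 (3 days later).
The 3rd Wednesday is 2 weeks later: 4 + 14 = 18.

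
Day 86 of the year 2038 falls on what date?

2038-03-27

January has 31 days (86 − 31 = 55 remain).
February has 28 days (55 − 28 = 27 remain).
27 into March → March 27.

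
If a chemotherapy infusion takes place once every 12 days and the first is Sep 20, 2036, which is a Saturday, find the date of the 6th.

Nov 19, 2036

The 6th occurrence is 5 intervals after the first: 5 × 12 = 60 days after Sep 20, 2036.
Sep has 30 days — 10 days to the end of Sep leaves 50.
Oct has 31 days (19 left).
19 days into Nov → Nov 19, 2036.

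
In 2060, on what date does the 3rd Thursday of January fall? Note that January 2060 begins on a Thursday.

2060-01-15

January 2060 begins on a Thursday, so the first Thursday is January 1.
The 3rd Thursday is 2 weeks later: 1 + 14 = 15.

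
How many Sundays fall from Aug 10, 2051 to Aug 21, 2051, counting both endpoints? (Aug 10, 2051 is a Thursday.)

2

Aug 10, 2051 is a Thursday; the first Sunday on or after it is Aug 13, 2051 (3 days later).
From Aug 13, 2051 to Aug 21, 2051 is 21 − 13 = 8 days.
8 ÷ 7 = 1 full weeks with remainder 1, so 1 more Sundays after the first → 2.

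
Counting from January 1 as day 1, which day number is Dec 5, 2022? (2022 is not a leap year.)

339

Days in months before Dec: 31 + 28 + 31 + 30 + 31 + 30 + 31 + 31 + 30 + 31 + 30 = 334.
Plus 5 days into Dec → day 339.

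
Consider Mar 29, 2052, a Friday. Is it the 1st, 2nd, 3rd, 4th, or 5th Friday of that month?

5th

Day 29 falls in week ⌈29/7⌉ of the month.
Days 1–7 hold the 1st Friday, 8–14 the 2nd, 15–21 the 3rd, 22–28 the 4th, 29–31 the 5th.
29 is in the range for the 5th.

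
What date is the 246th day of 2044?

Sep 2, 2044

Jan has 31 days (246 − 31 = 215 remain).
Feb has 29 days (215 − 29 = 186 remain).
Mar has 31 days (186 − 31 = 155 remain).
Apr has 30 days (155 − 30 = 125 remain).
May has 31 days (125 − 31 = 94 remain).
Jun has 30 days (94 − 30 = 64 remain).
Jul has 31 days (64 − 31 = 33 remain).
Aug has 31 days (33 − 31 = 2 remain).
2 into Sep → Sep 2.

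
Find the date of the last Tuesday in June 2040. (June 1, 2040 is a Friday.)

26 June 2040

June 2040 begins on a Friday, so the first Tuesday is June 5 (4 days later).
June 2040 has 30 days. Adding weeks: 5, 12, 19, 26 — the last one ≤ 30 is the 26th.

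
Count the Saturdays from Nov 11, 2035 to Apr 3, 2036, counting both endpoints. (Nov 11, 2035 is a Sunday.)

20

Nov 11, 2035 is a Sunday; the first Saturday on or after it is Nov 17, 2035 (6 days later).
From Nov 17, 2035 to Apr 3, 2036: 13 + 31 + 31 + 29 + 31 + 3 = 138 days (rest of Nov, Dec, Jan, Feb, Mar, Apr).
138 ÷ 7 = 19 full weeks with remainder 5, so 19 more Saturdays after the first → 20.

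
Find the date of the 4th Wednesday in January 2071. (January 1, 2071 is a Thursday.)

January 2071 begins on a Thursday, so the first Wednesday is January 7 (6 days later).
The 4th Wednesday is 3 weeks later: 7 + 21 = 28.

28 January 2071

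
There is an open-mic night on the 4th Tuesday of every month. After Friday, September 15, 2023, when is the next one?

September 26, 2023

September 2023 starts on a Friday; its first Tuesday is the 5th, so the 4th Tuesday is the 26th — September 26, 2023.
September 26, 2023 is after September 15, 2023, so that is the next one.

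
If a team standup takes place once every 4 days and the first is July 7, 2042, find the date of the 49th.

January 15, 2043

The 49th occurrence is 48 intervals after the first: 48 × 4 = 192 days after July 7, 2042.
July has 31 days — 24 days to the end of July leaves 168.
August has 31 days (137 left).
September has 30 days (107 left).
October has 31 days (76 left).
November has 30 days (46 left).
December has 31 days (15 left).
15 days into January → January 15, 2043.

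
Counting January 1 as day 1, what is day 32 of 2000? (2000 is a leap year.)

January has 31 days (32 − 31 = 1 remain).
1 into February → February 1.

1 February 2000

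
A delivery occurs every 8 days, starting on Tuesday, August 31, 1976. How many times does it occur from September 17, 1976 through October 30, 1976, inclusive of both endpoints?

Occurrences land 8·i days after August 31, 1976 for i = 0, 1, 2, …
September 17, 1976 is 17 days after the start; 17 ÷ 8 = 2 remainder 1; since the remainder is 1, round up to i = 3. First occurrence in the window: #4 on September 24, 1976 (3×8 = 24 days in).
October 30, 1976 is 60 days after the start; 60 ÷ 8 = 7 remainder 4. Last occurrence in the window: #8 on October 26, 1976.
Occurrences #4 through #8: 5 in total.

5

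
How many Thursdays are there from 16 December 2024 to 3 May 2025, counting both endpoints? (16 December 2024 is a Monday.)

16 December 2024 is a Monday; the first Thursday on or after it is 19 December 2024 (3 days later).
From 19 December 2024 to 3 May 2025: 12 + 31 + 28 + 31 + 30 + 3 = 135 days (rest of December, January, February, March, April, May).
135 ÷ 7 = 19 full weeks with remainder 2, so 19 more Thursdays after the first → 20.

20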